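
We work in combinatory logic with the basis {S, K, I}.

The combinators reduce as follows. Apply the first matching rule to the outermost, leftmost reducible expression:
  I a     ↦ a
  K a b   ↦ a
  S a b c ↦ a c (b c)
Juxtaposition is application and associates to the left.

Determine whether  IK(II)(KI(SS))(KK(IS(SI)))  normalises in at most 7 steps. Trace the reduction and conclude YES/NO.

Answer: YES — reaches normal form K in 5 ≤ 7 steps

Working:
  start: IK(II)(KI(SS))(KK(IS(SI)))
  →1  K(II)(KI(SS))(KK(IS(SI)))
  →2  II(KK(IS(SI)))
  →3  I(KK(IS(SI)))
  →4  KK(IS(SI))
  →5  K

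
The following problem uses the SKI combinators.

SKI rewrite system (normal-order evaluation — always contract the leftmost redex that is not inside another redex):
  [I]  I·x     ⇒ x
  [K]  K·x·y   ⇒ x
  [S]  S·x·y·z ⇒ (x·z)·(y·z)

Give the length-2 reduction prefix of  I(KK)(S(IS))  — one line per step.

Answer: after 2 steps: K

Derivation:
  start: I(KK)(S(IS))
  step 1: KK(S(IS))
  step 2: K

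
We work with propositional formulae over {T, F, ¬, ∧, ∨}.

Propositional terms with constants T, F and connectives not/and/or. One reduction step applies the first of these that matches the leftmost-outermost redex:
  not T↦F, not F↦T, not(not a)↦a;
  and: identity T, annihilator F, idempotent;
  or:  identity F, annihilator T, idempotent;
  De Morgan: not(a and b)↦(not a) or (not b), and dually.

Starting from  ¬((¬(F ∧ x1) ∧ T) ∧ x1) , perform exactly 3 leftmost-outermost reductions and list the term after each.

Answer: after 3 steps: ((F ∧ x1) ∨ ¬T) ∨ ¬x1

Reduction:
  start: ¬((¬(F ∧ x1) ∧ T) ∧ x1)
  [1] ¬(¬(F ∧ x1) ∧ T) ∨ ¬x1
  [2] (¬¬(F ∧ x1) ∨ ¬T) ∨ ¬x1
  [3] ((F ∧ x1) ∨ ¬T) ∨ ¬x1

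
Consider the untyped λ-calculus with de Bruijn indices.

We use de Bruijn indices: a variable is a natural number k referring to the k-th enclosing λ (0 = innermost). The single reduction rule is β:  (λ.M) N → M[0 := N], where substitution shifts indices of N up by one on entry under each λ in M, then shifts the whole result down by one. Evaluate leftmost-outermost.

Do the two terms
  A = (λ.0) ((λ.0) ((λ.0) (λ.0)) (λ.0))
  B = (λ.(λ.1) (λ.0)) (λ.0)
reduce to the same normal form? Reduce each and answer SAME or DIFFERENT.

Term A:
  start: (λ.0) ((λ.0) ((λ.0) (λ.0)) (λ.0))
  →1  (λ.0) ((λ.0) (λ.0)) (λ.0)
  →2  (λ.0) (λ.0) (λ.0)
  →3  (λ.0) (λ.0)
  →4  λ.0

Term B:
  start: (λ.(λ.1) (λ.0)) (λ.0)
  →1  (λ.λ.0) (λ.0)
  →2  λ.0

Answer: SAME — A ⇓ λ.0, B ⇓ λ.0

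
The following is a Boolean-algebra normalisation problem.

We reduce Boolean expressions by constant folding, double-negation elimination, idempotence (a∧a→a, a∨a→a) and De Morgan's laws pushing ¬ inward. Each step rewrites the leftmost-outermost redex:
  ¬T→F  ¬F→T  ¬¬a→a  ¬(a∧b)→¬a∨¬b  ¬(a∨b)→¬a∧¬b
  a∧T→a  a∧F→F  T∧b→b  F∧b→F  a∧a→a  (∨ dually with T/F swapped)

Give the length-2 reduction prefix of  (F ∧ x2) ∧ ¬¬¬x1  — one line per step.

Answer: after 2 steps: F

Derivation:
  start: (F ∧ x2) ∧ ¬¬¬x1
  →1  F ∧ ¬¬¬x1
  →2  F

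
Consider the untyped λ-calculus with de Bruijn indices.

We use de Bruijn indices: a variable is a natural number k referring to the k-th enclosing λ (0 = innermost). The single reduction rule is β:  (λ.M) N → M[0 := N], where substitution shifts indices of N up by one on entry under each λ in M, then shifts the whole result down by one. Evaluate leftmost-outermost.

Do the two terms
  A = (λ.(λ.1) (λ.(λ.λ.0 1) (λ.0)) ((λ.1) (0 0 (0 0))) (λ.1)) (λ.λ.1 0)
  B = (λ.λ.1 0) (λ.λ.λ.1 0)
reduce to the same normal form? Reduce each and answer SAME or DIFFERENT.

Answer: SAME — A ⇓ λ.λ.λ.1 0, B ⇓ λ.λ.λ.1 0

Reduction:
Term A:
  start: (λ.(λ.1) (λ.(λ.λ.0 1) (λ.0)) ((λ.1) (0 0 (0 0))) (λ.1)) (λ.λ.1 0)
  step 1: (λ.λ.λ.1 0) (λ.(λ.λ.0 1) (λ.0)) ((λ.λ.λ.1 0) ((λ.λ.1 0) (λ.λ.1 0) ((λ.λ.1 0) (λ.λ.1 0)))) (λ.λ.λ.1 0)
  step 2: (λ.λ.1 0) ((λ.λ.λ.1 0) ((λ.λ.1 0) (λ.λ.1 0) ((λ.λ.1 0) (λ.λ.1 0)))) (λ.λ.λ.1 0)
  step 3: (λ.(λ.λ.λ.1 0) ((λ.λ.1 0) (λ.λ.1 0) ((λ.λ.1 0) (λ.λ.1 0))) 0) (λ.λ.λ.1 0)
  step 4: (λ.λ.λ.1 0) ((λ.λ.1 0) (λ.λ.1 0) ((λ.λ.1 0) (λ.λ.1 0))) (λ.λ.λ.1 0)
  step 5: (λ.λ.1 0) (λ.λ.λ.1 0)
  step 6: λ.(λ.λ.λ.1 0) 0
  step 7: λ.λ.λ.1 0

Term B:
  start: (λ.λ.1 0) (λ.λ.λ.1 0)
  step 1: λ.(λ.λ.λ.1 0) 0
  step 2: λ.λ.λ.1 0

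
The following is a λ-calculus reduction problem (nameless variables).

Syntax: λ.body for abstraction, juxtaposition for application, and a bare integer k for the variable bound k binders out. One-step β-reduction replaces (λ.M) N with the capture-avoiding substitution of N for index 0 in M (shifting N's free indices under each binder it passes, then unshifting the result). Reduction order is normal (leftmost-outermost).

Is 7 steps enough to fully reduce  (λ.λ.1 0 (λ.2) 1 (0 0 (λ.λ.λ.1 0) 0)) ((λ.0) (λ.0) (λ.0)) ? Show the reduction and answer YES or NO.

Answer: NO — after 7 steps the term is λ.0 (λ.λ.0) ((λ.0) (λ.0)) (0 0 (λ.λ.λ.1 0) 0), not yet normal

Derivation:
  start: (λ.λ.1 0 (λ.2) 1 (0 0 (λ.λ.λ.1 0) 0)) ((λ.0) (λ.0) (λ.0))
  step 1: λ.(λ.0) (λ.0) (λ.0) 0 (λ.(λ.0) (λ.0) (λ.0)) ((λ.0) (λ.0) (λ.0)) (0 0 (λ.λ.λ.1 0) 0)
  step 2: λ.(λ.0) (λ.0) 0 (λ.(λ.0) (λ.0) (λ.0)) ((λ.0) (λ.0) (λ.0)) (0 0 (λ.λ.λ.1 0) 0)
  step 3: λ.(λ.0) 0 (λ.(λ.0) (λ.0) (λ.0)) ((λ.0) (λ.0) (λ.0)) (0 0 (λ.λ.λ.1 0) 0)
  step 4: λ.0 (λ.(λ.0) (λ.0) (λ.0)) ((λ.0) (λ.0) (λ.0)) (0 0 (λ.λ.λ.1 0) 0)
  step 5: λ.0 (λ.(λ.0) (λ.0)) ((λ.0) (λ.0) (λ.0)) (0 0 (λ.λ.λ.1 0) 0)
  step 6: λ.0 (λ.λ.0) ((λ.0) (λ.0) (λ.0)) (0 0 (λ.λ.λ.1 0) 0)
  step 7: λ.0 (λ.λ.0) ((λ.0) (λ.0)) (0 0 (λ.λ.λ.1 0) 0)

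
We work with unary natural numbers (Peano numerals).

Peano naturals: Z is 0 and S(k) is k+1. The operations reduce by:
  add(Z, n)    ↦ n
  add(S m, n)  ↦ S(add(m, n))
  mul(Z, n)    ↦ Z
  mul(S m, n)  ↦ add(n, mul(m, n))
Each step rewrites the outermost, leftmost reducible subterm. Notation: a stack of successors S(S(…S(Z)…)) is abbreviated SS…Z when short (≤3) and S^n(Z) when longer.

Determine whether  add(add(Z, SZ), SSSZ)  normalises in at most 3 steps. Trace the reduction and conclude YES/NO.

  start: add(add(Z, SZ), SSSZ)
  [1] add(SZ, SSSZ)
  [2] S(add(Z, SSSZ))
  [3] S^4(Z)

Answer: YES — reaches normal form S^4(Z) in 3 ≤ 3 steps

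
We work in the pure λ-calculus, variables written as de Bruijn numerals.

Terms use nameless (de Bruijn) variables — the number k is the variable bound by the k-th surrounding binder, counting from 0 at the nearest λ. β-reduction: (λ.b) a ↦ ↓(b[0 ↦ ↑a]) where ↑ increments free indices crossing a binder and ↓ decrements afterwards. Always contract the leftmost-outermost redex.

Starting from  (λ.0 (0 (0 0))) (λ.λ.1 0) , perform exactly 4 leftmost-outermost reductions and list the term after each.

  start: (λ.0 (0 (0 0))) (λ.λ.1 0)
  step 1: (λ.λ.1 0) ((λ.λ.1 0) ((λ.λ.1 0) (λ.λ.1 0)))
  step 2: λ.(λ.λ.1 0) ((λ.λ.1 0) (λ.λ.1 0)) 0
  step 3: λ.(λ.(λ.λ.1 0) (λ.λ.1 0) 0) 0
  step 4: λ.(λ.λ.1 0) (λ.λ.1 0) 0

Answer: after 4 steps: λ.(λ.λ.1 0) (λ.λ.1 0) 0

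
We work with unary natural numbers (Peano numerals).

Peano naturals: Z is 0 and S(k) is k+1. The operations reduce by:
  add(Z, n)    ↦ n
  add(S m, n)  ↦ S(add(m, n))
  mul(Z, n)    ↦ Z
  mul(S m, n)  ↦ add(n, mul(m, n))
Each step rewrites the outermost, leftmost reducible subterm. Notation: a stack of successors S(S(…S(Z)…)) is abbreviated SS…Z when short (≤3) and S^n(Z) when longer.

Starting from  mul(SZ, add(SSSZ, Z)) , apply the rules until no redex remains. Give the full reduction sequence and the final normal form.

Answer: normal form = SSSZ  (in 10 steps)

Derivation:
  start: mul(SZ, add(SSSZ, Z))
  [1] add(add(SSSZ, Z), mul(Z, add(SSSZ, Z)))
  [2] add(S(add(SSZ, Z)), mul(Z, add(SSSZ, Z)))
  [3] S(add(add(SSZ, Z), mul(Z, add(SSSZ, Z))))
  [4] S(add(S(add(SZ, Z)), mul(Z, add(SSSZ, Z))))
  [5] S(S(add(add(SZ, Z), mul(Z, add(SSSZ, Z)))))
  [6] S(S(add(S(add(Z, Z)), mul(Z, add(SSSZ, Z)))))
  [7] S(S(S(add(add(Z, Z), mul(Z, add(SSSZ, Z))))))
  [8] S(S(S(add(Z, mul(Z, add(SSSZ, Z))))))
  [9] S(S(S(mul(Z, add(SSSZ, Z)))))
  [10] SSSZ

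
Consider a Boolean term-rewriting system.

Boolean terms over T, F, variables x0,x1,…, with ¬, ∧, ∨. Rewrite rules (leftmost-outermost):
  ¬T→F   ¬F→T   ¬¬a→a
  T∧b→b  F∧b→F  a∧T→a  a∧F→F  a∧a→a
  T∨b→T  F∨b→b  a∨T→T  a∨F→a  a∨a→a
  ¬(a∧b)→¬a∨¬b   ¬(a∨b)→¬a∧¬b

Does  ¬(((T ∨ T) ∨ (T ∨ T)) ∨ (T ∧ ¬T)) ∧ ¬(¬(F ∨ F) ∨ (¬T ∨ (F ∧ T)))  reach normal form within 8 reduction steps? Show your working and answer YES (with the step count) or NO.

Answer: YES — reaches normal form F in 8 ≤ 8 steps

Working:
  start: ¬(((T ∨ T) ∨ (T ∨ T)) ∨ (T ∧ ¬T)) ∧ ¬(¬(F ∨ F) ∨ (¬T ∨ (F ∧ T)))
  →1  (¬((T ∨ T) ∨ (T ∨ T)) ∧ ¬(T ∧ ¬T)) ∧ ¬(¬(F ∨ F) ∨ (¬T ∨ (F ∧ T)))
  →2  ((¬(T ∨ T) ∧ ¬(T ∨ T)) ∧ ¬(T ∧ ¬T)) ∧ ¬(¬(F ∨ F) ∨ (¬T ∨ (F ∧ T)))
  →3  (¬(T ∨ T) ∧ ¬(T ∧ ¬T)) ∧ ¬(¬(F ∨ F) ∨ (¬T ∨ (F ∧ T)))
  →4  ((¬T ∧ ¬T) ∧ ¬(T ∧ ¬T)) ∧ ¬(¬(F ∨ F) ∨ (¬T ∨ (F ∧ T)))
  →5  (¬T ∧ ¬(T ∧ ¬T)) ∧ ¬(¬(F ∨ F) ∨ (¬T ∨ (F ∧ T)))
  →6  (F ∧ ¬(T ∧ ¬T)) ∧ ¬(¬(F ∨ F) ∨ (¬T ∨ (F ∧ T)))
  →7  F ∧ ¬(¬(F ∨ F) ∨ (¬T ∨ (F ∧ T)))
  →8  F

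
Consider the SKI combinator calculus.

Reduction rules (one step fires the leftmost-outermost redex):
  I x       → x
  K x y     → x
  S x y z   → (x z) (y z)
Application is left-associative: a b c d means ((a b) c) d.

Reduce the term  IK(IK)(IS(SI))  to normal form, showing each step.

Answer: normal form = K  (in 3 steps)

Reduction:
  start: IK(IK)(IS(SI))
  [1] K(IK)(IS(SI))
  [2] IK
  [3] K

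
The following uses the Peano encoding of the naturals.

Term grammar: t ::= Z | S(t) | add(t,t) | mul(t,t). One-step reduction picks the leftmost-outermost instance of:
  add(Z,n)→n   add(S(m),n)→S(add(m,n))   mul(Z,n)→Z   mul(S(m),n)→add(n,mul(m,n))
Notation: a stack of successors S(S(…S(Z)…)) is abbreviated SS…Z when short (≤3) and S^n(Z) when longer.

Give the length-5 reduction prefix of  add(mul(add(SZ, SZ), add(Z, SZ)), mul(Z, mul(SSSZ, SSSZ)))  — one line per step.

Answer: after 5 steps: S(add(add(Z, mul(add(Z, SZ), add(Z, SZ))), mul(Z, mul(SSSZ, SSSZ))))

Reduction:
  start: add(mul(add(SZ, SZ), add(Z, SZ)), mul(Z, mul(SSSZ, SSSZ)))
  step 1: add(mul(S(add(Z, SZ)), add(Z, SZ)), mul(Z, mul(SSSZ, SSSZ)))
  step 2: add(add(add(Z, SZ), mul(add(Z, SZ), add(Z, SZ))), mul(Z, mul(SSSZ, SSSZ)))
  step 3: add(add(SZ, mul(add(Z, SZ), add(Z, SZ))), mul(Z, mul(SSSZ, SSSZ)))
  step 4: add(S(add(Z, mul(add(Z, SZ), add(Z, SZ)))), mul(Z, mul(SSSZ, SSSZ)))
  step 5: S(add(add(Z, mul(add(Z, SZ), add(Z, SZ))), mul(Z, mul(SSSZ, SSSZ))))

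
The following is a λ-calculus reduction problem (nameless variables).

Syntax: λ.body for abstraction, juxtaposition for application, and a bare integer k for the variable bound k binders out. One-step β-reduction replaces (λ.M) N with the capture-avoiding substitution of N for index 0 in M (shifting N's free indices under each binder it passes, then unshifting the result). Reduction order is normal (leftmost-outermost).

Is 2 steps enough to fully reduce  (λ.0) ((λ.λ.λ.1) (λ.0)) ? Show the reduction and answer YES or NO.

  start: (λ.0) ((λ.λ.λ.1) (λ.0))
  [1] (λ.λ.λ.1) (λ.0)
  [2] λ.λ.1

Answer: YES — reaches normal form λ.λ.1 in 2 ≤ 2 steps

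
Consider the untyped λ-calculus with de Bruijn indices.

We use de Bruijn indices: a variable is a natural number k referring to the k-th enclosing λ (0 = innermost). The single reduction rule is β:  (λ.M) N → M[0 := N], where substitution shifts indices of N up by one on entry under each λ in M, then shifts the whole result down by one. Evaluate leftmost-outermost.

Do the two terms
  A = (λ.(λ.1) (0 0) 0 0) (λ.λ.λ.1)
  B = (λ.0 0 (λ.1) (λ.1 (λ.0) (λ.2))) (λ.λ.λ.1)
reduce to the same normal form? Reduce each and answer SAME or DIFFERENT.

Term A:
  start: (λ.(λ.1) (0 0) 0 0) (λ.λ.λ.1)
  step 1: (λ.λ.λ.λ.1) ((λ.λ.λ.1) (λ.λ.λ.1)) (λ.λ.λ.1) (λ.λ.λ.1)
  step 2: (λ.λ.λ.1) (λ.λ.λ.1) (λ.λ.λ.1)
  step 3: (λ.λ.1) (λ.λ.λ.1)
  step 4: λ.λ.λ.λ.1

Term B:
  start: (λ.0 0 (λ.1) (λ.1 (λ.0) (λ.2))) (λ.λ.λ.1)
  step 1: (λ.λ.λ.1) (λ.λ.λ.1) (λ.λ.λ.λ.1) (λ.(λ.λ.λ.1) (λ.0) (λ.λ.λ.λ.1))
  step 2: (λ.λ.1) (λ.λ.λ.λ.1) (λ.(λ.λ.λ.1) (λ.0) (λ.λ.λ.λ.1))
  step 3: (λ.λ.λ.λ.λ.1) (λ.(λ.λ.λ.1) (λ.0) (λ.λ.λ.λ.1))
  step 4: λ.λ.λ.λ.1

Answer: SAME — A ⇓ λ.λ.λ.λ.1, B ⇓ λ.λ.λ.λ.1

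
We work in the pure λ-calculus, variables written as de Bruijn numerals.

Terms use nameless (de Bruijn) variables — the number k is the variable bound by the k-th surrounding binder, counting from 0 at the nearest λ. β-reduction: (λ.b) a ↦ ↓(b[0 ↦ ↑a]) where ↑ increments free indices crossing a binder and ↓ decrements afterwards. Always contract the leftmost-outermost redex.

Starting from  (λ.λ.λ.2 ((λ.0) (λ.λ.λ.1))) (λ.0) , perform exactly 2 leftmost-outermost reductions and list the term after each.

  start: (λ.λ.λ.2 ((λ.0) (λ.λ.λ.1))) (λ.0)
  →1  λ.λ.(λ.0) ((λ.0) (λ.λ.λ.1))
  →2  λ.λ.(λ.0) (λ.λ.λ.1)

Answer: after 2 steps: λ.λ.(λ.0) (λ.λ.λ.1)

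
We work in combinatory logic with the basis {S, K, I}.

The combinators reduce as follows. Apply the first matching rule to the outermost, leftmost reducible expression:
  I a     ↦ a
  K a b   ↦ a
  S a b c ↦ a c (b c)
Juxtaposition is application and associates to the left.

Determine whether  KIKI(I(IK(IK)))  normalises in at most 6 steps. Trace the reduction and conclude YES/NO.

Answer: YES — reaches normal form KK in 6 ≤ 6 steps

Derivation:
  start: KIKI(I(IK(IK)))
  step 1: II(I(IK(IK)))
  step 2: I(I(IK(IK)))
  step 3: I(IK(IK))
  step 4: IK(IK)
  step 5: K(IK)
  step 6: KK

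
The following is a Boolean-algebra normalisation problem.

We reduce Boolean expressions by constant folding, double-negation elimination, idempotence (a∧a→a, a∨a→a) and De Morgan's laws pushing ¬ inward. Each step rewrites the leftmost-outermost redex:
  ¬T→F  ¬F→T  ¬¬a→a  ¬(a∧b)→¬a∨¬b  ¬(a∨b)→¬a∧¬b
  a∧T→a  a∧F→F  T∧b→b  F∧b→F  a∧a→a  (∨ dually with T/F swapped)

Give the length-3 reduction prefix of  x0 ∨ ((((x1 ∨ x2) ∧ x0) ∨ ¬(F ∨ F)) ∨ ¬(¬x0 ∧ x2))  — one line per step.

  start: x0 ∨ ((((x1 ∨ x2) ∧ x0) ∨ ¬(F ∨ F)) ∨ ¬(¬x0 ∧ x2))
  →1  x0 ∨ ((((x1 ∨ x2) ∧ x0) ∨ (¬F ∧ ¬F)) ∨ ¬(¬x0 ∧ x2))
  →2  x0 ∨ ((((x1 ∨ x2) ∧ x0) ∨ ¬F) ∨ ¬(¬x0 ∧ x2))
  →3  x0 ∨ ((((x1 ∨ x2) ∧ x0) ∨ T) ∨ ¬(¬x0 ∧ x2))

Answer: after 3 steps: x0 ∨ ((((x1 ∨ x2) ∧ x0) ∨ T) ∨ ¬(¬x0 ∧ x2))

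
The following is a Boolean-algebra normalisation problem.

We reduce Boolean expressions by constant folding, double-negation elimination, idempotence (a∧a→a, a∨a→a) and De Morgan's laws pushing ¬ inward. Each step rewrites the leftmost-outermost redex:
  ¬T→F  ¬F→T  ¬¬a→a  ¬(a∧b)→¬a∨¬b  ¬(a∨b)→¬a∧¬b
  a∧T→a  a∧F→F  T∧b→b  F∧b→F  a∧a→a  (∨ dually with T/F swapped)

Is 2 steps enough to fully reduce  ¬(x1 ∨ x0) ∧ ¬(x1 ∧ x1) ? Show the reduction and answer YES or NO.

Answer: NO — after 2 steps the term is (¬x1 ∧ ¬x0) ∧ (¬x1 ∨ ¬x1), not yet normal

Reduction:
  start: ¬(x1 ∨ x0) ∧ ¬(x1 ∧ x1)
  →1  (¬x1 ∧ ¬x0) ∧ ¬(x1 ∧ x1)
  →2  (¬x1 ∧ ¬x0) ∧ (¬x1 ∨ ¬x1)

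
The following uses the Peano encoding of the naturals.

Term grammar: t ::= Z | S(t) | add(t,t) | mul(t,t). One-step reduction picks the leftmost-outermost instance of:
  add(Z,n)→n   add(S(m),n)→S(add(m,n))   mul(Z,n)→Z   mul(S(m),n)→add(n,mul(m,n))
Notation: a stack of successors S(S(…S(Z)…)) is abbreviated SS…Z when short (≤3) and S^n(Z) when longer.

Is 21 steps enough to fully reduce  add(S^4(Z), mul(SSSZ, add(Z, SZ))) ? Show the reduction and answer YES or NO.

  start: add(S^4(Z), mul(SSSZ, add(Z, SZ)))
  step 1: S(add(SSSZ, mul(SSSZ, add(Z, SZ))))
  step 2: S(S(add(SSZ, mul(SSSZ, add(Z, SZ)))))
  step 3: S(S(S(add(SZ, mul(SSSZ, add(Z, SZ))))))
  step 4: S(S(S(S(add(Z, mul(SSSZ, add(Z, SZ)))))))
  step 5: S(S(S(S(mul(SSSZ, add(Z, SZ))))))
  step 6: S(S(S(S(add(add(Z, SZ), mul(SSZ, add(Z, SZ)))))))
  step 7: S(S(S(S(add(SZ, mul(SSZ, add(Z, SZ)))))))
  step 8: S(S(S(S(S(add(Z, mul(SSZ, add(Z, SZ))))))))
  step 9: S(S(S(S(S(mul(SSZ, add(Z, SZ)))))))
  step 10: S(S(S(S(S(add(add(Z, SZ), mul(SZ, add(Z, SZ))))))))
  step 11: S(S(S(S(S(add(SZ, mul(SZ, add(Z, SZ))))))))
  step 12: S(S(S(S(S(S(add(Z, mul(SZ, add(Z, SZ)))))))))
  step 13: S(S(S(S(S(S(mul(SZ, add(Z, SZ))))))))
  step 14: S(S(S(S(S(S(add(add(Z, SZ), mul(Z, add(Z, SZ)))))))))
  step 15: S(S(S(S(S(S(add(SZ, mul(Z, add(Z, SZ)))))))))
  step 16: S(S(S(S(S(S(S(add(Z, mul(Z, add(Z, SZ))))))))))
  step 17: S(S(S(S(S(S(S(mul(Z, add(Z, SZ)))))))))
  step 18: S^7(Z)

Answer: YES — reaches normal form S^7(Z) in 18 ≤ 21 steps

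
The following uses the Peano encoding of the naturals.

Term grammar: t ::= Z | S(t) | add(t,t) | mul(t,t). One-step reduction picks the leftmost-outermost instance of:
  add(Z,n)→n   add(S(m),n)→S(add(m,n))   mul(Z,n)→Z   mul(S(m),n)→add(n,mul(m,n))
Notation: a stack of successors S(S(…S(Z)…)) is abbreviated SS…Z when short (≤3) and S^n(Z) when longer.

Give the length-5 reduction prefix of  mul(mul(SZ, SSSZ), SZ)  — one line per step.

  start: mul(mul(SZ, SSSZ), SZ)
  [1] mul(add(SSSZ, mul(Z, SSSZ)), SZ)
  [2] mul(S(add(SSZ, mul(Z, SSSZ))), SZ)
  [3] add(SZ, mul(add(SSZ, mul(Z, SSSZ)), SZ))
  [4] S(add(Z, mul(add(SSZ, mul(Z, SSSZ)), SZ)))
  [5] S(mul(add(SSZ, mul(Z, SSSZ)), SZ))

Answer: after 5 steps: S(mul(add(SSZ, mul(Z, SSSZ)), SZ))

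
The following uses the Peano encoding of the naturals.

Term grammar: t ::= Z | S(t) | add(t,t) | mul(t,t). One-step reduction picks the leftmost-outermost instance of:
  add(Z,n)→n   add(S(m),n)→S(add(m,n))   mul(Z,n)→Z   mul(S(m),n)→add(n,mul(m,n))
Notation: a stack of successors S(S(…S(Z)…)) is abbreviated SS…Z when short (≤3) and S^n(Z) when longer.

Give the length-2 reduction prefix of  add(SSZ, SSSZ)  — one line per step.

Answer: after 2 steps: S(S(add(Z, SSSZ)))

Working:
  start: add(SSZ, SSSZ)
  step 1: S(add(SZ, SSSZ))
  step 2: S(S(add(Z, SSSZ)))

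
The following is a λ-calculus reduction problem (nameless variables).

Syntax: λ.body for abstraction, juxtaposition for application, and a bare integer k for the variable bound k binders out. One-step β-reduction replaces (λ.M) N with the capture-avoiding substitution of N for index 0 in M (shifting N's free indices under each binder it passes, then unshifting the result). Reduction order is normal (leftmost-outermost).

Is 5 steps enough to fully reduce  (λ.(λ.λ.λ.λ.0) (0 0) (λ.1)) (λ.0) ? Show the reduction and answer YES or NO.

  start: (λ.(λ.λ.λ.λ.0) (0 0) (λ.1)) (λ.0)
  →1  (λ.λ.λ.λ.0) ((λ.0) (λ.0)) (λ.λ.0)
  →2  (λ.λ.λ.0) (λ.λ.0)
  →3  λ.λ.0

Answer: YES — reaches normal form λ.λ.0 in 3 ≤ 5 steps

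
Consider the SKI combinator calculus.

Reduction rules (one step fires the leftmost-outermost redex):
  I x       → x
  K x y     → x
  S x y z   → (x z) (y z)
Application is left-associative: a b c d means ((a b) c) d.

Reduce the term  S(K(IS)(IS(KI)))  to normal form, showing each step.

  start: S(K(IS)(IS(KI)))
  step 1: S(IS)
  step 2: SS

Answer: normal form = SS  (in 2 steps)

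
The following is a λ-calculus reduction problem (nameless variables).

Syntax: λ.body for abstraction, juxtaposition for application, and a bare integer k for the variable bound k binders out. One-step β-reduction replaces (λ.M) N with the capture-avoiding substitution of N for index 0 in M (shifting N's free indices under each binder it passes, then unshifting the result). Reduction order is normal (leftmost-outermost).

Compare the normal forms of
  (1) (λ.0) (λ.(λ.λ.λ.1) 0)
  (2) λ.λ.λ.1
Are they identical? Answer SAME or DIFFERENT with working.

Term A:
  start: (λ.0) (λ.(λ.λ.λ.1) 0)
  →1  λ.(λ.λ.λ.1) 0
  →2  λ.λ.λ.1

Term B:
  start: λ.λ.λ.1

Answer: SAME — A ⇓ λ.λ.λ.1, B ⇓ λ.λ.λ.1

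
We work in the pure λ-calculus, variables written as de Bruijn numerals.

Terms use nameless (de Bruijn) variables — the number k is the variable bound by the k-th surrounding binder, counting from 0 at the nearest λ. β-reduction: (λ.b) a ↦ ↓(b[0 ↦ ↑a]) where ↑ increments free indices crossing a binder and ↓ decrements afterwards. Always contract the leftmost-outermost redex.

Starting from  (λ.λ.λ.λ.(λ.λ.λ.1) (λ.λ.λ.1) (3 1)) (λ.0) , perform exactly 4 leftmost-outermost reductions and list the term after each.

Answer: after 4 steps: λ.λ.λ.λ.2

Working:
  start: (λ.λ.λ.λ.(λ.λ.λ.1) (λ.λ.λ.1) (3 1)) (λ.0)
  step 1: λ.λ.λ.(λ.λ.λ.1) (λ.λ.λ.1) ((λ.0) 1)
  step 2: λ.λ.λ.(λ.λ.1) ((λ.0) 1)
  step 3: λ.λ.λ.λ.(λ.0) 2
  step 4: λ.λ.λ.λ.2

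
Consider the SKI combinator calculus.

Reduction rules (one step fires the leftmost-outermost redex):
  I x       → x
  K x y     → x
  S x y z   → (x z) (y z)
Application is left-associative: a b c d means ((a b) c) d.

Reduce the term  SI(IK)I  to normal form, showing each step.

Answer: normal form = KI  (in 4 steps)

Working:
  start: SI(IK)I
  →1  II(IKI)
  →2  I(IKI)
  →3  IKI
  →4  KI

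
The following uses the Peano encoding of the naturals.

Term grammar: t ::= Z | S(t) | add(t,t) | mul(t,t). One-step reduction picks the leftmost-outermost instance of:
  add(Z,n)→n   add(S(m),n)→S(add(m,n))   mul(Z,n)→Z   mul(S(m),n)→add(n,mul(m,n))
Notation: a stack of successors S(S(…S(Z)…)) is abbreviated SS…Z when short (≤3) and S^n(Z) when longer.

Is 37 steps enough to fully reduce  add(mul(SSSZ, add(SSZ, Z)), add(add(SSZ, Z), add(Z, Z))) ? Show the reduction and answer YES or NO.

  start: add(mul(SSSZ, add(SSZ, Z)), add(add(SSZ, Z), add(Z, Z)))
  step 1: add(add(add(SSZ, Z), mul(SSZ, add(SSZ, Z))), add(add(SSZ, Z), add(Z, Z)))
  step 2: add(add(S(add(SZ, Z)), mul(SSZ, add(SSZ, Z))), add(add(SSZ, Z), add(Z, Z)))
  step 3: add(S(add(add(SZ, Z), mul(SSZ, add(SSZ, Z)))), add(add(SSZ, Z), add(Z, Z)))
  step 4: S(add(add(add(SZ, Z), mul(SSZ, add(SSZ, Z))), add(add(SSZ, Z), add(Z, Z))))
  step 5: S(add(add(S(add(Z, Z)), mul(SSZ, add(SSZ, Z))), add(add(SSZ, Z), add(Z, Z))))
  step 6: S(add(S(add(add(Z, Z), mul(SSZ, add(SSZ, Z)))), add(add(SSZ, Z), add(Z, Z))))
  step 7: S(S(add(add(add(Z, Z), mul(SSZ, add(SSZ, Z))), add(add(SSZ, Z), add(Z, Z)))))
  step 8: S(S(add(add(Z, mul(SSZ, add(SSZ, Z))), add(add(SSZ, Z), add(Z, Z)))))
  step 9: S(S(add(mul(SSZ, add(SSZ, Z)), add(add(SSZ, Z), add(Z, Z)))))
  step 10: S(S(add(add(add(SSZ, Z), mul(SZ, add(SSZ, Z))), add(add(SSZ, Z), add(Z, Z)))))
  step 11: S(S(add(add(S(add(SZ, Z)), mul(SZ, add(SSZ, Z))), add(add(SSZ, Z), add(Z, Z)))))
  step 12: S(S(add(S(add(add(SZ, Z), mul(SZ, add(SSZ, Z)))), add(add(SSZ, Z), add(Z, Z)))))
  step 13: S(S(S(add(add(add(SZ, Z), mul(SZ, add(SSZ, Z))), add(add(SSZ, Z), add(Z, Z))))))
  step 14: S(S(S(add(add(S(add(Z, Z)), mul(SZ, add(SSZ, Z))), add(add(SSZ, Z), add(Z, Z))))))
  step 15: S(S(S(add(S(add(add(Z, Z), mul(SZ, add(SSZ, Z)))), add(add(SSZ, Z), add(Z, Z))))))
  step 16: S(S(S(S(add(add(add(Z, Z), mul(SZ, add(SSZ, Z))), add(add(SSZ, Z), add(Z, Z)))))))
  step 17: S(S(S(S(add(add(Z, mul(SZ, add(SSZ, Z))), add(add(SSZ, Z), add(Z, Z)))))))
  step 18: S(S(S(S(add(mul(SZ, add(SSZ, Z)), add(add(SSZ, Z), add(Z, Z)))))))
  step 19: S(S(S(S(add(add(add(SSZ, Z), mul(Z, add(SSZ, Z))), add(add(SSZ, Z), add(Z, Z)))))))
  step 20: S(S(S(S(add(add(S(add(SZ, Z)), mul(Z, add(SSZ, Z))), add(add(SSZ, Z), add(Z, Z)))))))
  step 21: S(S(S(S(add(S(add(add(SZ, Z), mul(Z, add(SSZ, Z)))), add(add(SSZ, Z), add(Z, Z)))))))
  step 22: S(S(S(S(S(add(add(add(SZ, Z), mul(Z, add(SSZ, Z))), add(add(SSZ, Z), add(Z, Z))))))))
  step 23: S(S(S(S(S(add(add(S(add(Z, Z)), mul(Z, add(SSZ, Z))), add(add(SSZ, Z), add(Z, Z))))))))
  step 24: S(S(S(S(S(add(S(add(add(Z, Z), mul(Z, add(SSZ, Z)))), add(add(SSZ, Z), add(Z, Z))))))))
  step 25: S(S(S(S(S(S(add(add(add(Z, Z), mul(Z, add(SSZ, Z))), add(add(SSZ, Z), add(Z, Z)))))))))
  step 26: S(S(S(S(S(S(add(add(Z, mul(Z, add(SSZ, Z))), add(add(SSZ, Z), add(Z, Z)))))))))
  step 27: S(S(S(S(S(S(add(mul(Z, add(SSZ, Z)), add(add(SSZ, Z), add(Z, Z)))))))))
  step 28: S(S(S(S(S(S(add(Z, add(add(SSZ, Z), add(Z, Z)))))))))
  step 29: S(S(S(S(S(S(add(add(SSZ, Z), add(Z, Z))))))))
  step 30: S(S(S(S(S(S(add(S(add(SZ, Z)), add(Z, Z))))))))
  step 31: S(S(S(S(S(S(S(add(add(SZ, Z), add(Z, Z)))))))))
  step 32: S(S(S(S(S(S(S(add(S(add(Z, Z)), add(Z, Z)))))))))
  step 33: S(S(S(S(S(S(S(S(add(add(Z, Z), add(Z, Z))))))))))
  step 34: S(S(S(S(S(S(S(S(add(Z, add(Z, Z))))))))))
  step 35: S(S(S(S(S(S(S(S(add(Z, Z)))))))))
  step 36: S^8(Z)

Answer: YES — reaches normal form S^8(Z) in 36 ≤ 37 steps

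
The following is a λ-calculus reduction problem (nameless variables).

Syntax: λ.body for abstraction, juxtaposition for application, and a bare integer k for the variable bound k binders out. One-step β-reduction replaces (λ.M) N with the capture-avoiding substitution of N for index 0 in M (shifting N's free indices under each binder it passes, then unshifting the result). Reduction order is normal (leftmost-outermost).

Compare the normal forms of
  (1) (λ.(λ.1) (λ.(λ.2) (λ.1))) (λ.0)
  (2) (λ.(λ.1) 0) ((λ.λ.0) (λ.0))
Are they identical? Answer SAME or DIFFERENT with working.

Answer: SAME — A ⇓ λ.0, B ⇓ λ.0

Working:
Term A:
  start: (λ.(λ.1) (λ.(λ.2) (λ.1))) (λ.0)
  step 1: (λ.λ.0) (λ.(λ.λ.0) (λ.1))
  step 2: λ.0

Term B:
  start: (λ.(λ.1) 0) ((λ.λ.0) (λ.0))
  step 1: (λ.(λ.λ.0) (λ.0)) ((λ.λ.0) (λ.0))
  step 2: (λ.λ.0) (λ.0)
  step 3: λ.0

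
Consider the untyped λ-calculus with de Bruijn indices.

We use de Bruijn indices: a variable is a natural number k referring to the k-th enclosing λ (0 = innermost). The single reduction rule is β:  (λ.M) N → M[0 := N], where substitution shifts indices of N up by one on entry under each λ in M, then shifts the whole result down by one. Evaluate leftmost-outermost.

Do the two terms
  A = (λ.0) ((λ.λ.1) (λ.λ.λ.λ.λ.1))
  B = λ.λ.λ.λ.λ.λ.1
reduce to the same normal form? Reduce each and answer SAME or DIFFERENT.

Answer: SAME — A ⇓ λ.λ.λ.λ.λ.λ.1, B ⇓ λ.λ.λ.λ.λ.λ.1

Reduction:
Term A:
  start: (λ.0) ((λ.λ.1) (λ.λ.λ.λ.λ.1))
  [1] (λ.λ.1) (λ.λ.λ.λ.λ.1)
  [2] λ.λ.λ.λ.λ.λ.1

Term B:
  start: λ.λ.λ.λ.λ.λ.1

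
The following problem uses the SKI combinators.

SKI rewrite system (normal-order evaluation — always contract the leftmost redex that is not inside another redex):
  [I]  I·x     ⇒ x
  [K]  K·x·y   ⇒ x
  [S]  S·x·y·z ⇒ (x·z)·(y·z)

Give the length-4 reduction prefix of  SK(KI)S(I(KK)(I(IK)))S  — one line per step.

Answer: after 4 steps: SKS

Working:
  start: SK(KI)S(I(KK)(I(IK)))S
  [1] KS(KIS)(I(KK)(I(IK)))S
  [2] S(I(KK)(I(IK)))S
  [3] S(KK(I(IK)))S
  [4] SKS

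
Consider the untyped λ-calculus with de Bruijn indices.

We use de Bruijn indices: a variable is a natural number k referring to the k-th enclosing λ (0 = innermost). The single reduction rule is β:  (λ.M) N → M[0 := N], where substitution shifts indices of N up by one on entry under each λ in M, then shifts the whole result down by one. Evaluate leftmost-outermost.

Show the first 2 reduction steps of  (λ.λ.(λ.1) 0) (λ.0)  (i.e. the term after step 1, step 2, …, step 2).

Answer: after 2 steps: λ.0

Working:
  start: (λ.λ.(λ.1) 0) (λ.0)
  →1  λ.(λ.1) 0
  →2  λ.0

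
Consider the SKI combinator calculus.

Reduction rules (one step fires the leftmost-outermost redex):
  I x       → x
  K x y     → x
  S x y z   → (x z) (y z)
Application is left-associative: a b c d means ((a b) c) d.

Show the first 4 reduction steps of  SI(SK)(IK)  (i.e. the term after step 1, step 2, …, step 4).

  start: SI(SK)(IK)
  [1] I(IK)(SK(IK))
  [2] IK(SK(IK))
  [3] K(SK(IK))
  [4] K(SKK)

Answer: after 4 steps: K(SKK)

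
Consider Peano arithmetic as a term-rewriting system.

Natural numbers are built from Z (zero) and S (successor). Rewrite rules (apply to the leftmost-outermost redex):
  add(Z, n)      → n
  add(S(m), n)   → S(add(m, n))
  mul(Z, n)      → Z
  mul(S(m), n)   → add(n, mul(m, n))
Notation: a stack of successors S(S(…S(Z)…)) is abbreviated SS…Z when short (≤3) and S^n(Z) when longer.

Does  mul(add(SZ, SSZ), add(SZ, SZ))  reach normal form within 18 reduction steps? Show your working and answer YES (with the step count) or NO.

  start: mul(add(SZ, SSZ), add(SZ, SZ))
  →1  mul(S(add(Z, SSZ)), add(SZ, SZ))
  →2  add(add(SZ, SZ), mul(add(Z, SSZ), add(SZ, SZ)))
  →3  add(S(add(Z, SZ)), mul(add(Z, SSZ), add(SZ, SZ)))
  →4  S(add(add(Z, SZ), mul(add(Z, SSZ), add(SZ, SZ))))
  →5  S(add(SZ, mul(add(Z, SSZ), add(SZ, SZ))))
  →6  S(S(add(Z, mul(add(Z, SSZ), add(SZ, SZ)))))
  →7  S(S(mul(add(Z, SSZ), add(SZ, SZ))))
  →8  S(S(mul(SSZ, add(SZ, SZ))))
  →9  S(S(add(add(SZ, SZ), mul(SZ, add(SZ, SZ)))))
  →10  S(S(add(S(add(Z, SZ)), mul(SZ, add(SZ, SZ)))))
  →11  S(S(S(add(add(Z, SZ), mul(SZ, add(SZ, SZ))))))
  →12  S(S(S(add(SZ, mul(SZ, add(SZ, SZ))))))
  →13  S(S(S(S(add(Z, mul(SZ, add(SZ, SZ)))))))
  →14  S(S(S(S(mul(SZ, add(SZ, SZ))))))
  →15  S(S(S(S(add(add(SZ, SZ), mul(Z, add(SZ, SZ)))))))
  →16  S(S(S(S(add(S(add(Z, SZ)), mul(Z, add(SZ, SZ)))))))
  →17  S(S(S(S(S(add(add(Z, SZ), mul(Z, add(SZ, SZ))))))))
  →18  S(S(S(S(S(add(SZ, mul(Z, add(SZ, SZ))))))))

Answer: NO — after 18 steps the term is S(S(S(S(S(add(SZ, mul(Z, add(SZ, SZ)))))))), not yet normal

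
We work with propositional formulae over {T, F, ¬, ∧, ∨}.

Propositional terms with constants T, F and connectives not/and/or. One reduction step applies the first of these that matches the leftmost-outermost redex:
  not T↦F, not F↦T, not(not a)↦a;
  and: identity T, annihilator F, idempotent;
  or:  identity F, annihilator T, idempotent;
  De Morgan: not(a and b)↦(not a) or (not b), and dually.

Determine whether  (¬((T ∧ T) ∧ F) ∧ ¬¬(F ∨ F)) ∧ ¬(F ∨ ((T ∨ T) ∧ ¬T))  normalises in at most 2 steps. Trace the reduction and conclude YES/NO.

  start: (¬((T ∧ T) ∧ F) ∧ ¬¬(F ∨ F)) ∧ ¬(F ∨ ((T ∨ T) ∧ ¬T))
  →1  ((¬(T ∧ T) ∨ ¬F) ∧ ¬¬(F ∨ F)) ∧ ¬(F ∨ ((T ∨ T) ∧ ¬T))
  →2  (((¬T ∨ ¬T) ∨ ¬F) ∧ ¬¬(F ∨ F)) ∧ ¬(F ∨ ((T ∨ T) ∧ ¬T))

Answer: NO — after 2 steps the term is (((¬T ∨ ¬T) ∨ ¬F) ∧ ¬¬(F ∨ F)) ∧ ¬(F ∨ ((T ∨ T) ∧ ¬T)), not yet normal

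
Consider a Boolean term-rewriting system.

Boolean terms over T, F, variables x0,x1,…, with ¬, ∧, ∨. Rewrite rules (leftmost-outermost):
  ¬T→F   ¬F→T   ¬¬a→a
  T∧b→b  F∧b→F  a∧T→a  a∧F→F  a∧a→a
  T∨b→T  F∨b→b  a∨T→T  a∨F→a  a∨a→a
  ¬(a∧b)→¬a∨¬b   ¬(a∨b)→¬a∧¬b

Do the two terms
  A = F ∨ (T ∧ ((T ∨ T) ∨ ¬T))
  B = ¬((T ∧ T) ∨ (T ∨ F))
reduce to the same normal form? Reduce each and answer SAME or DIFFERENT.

Answer: DIFFERENT — A ⇓ T, B ⇓ F

Reduction:
Term A:
  start: F ∨ (T ∧ ((T ∨ T) ∨ ¬T))
  →1  T ∧ ((T ∨ T) ∨ ¬T)
  →2  (T ∨ T) ∨ ¬T
  →3  T ∨ ¬T
  →4  T

Term B:
  start: ¬((T ∧ T) ∨ (T ∨ F))
  →1  ¬(T ∧ T) ∧ ¬(T ∨ F)
  →2  (¬T ∨ ¬T) ∧ ¬(T ∨ F)
  →3  ¬T ∧ ¬(T ∨ F)
  →4  F ∧ ¬(T ∨ F)
  →5  F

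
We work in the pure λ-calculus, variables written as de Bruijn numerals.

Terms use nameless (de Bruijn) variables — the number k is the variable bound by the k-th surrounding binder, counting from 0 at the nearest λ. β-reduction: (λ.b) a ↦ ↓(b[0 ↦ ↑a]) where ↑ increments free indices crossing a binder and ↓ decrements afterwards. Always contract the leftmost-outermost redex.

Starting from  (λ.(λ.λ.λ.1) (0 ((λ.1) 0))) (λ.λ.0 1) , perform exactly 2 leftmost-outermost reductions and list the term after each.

Answer: after 2 steps: λ.λ.1

Reduction:
  start: (λ.(λ.λ.λ.1) (0 ((λ.1) 0))) (λ.λ.0 1)
  [1] (λ.λ.λ.1) ((λ.λ.0 1) ((λ.λ.λ.0 1) (λ.λ.0 1)))
  [2] λ.λ.1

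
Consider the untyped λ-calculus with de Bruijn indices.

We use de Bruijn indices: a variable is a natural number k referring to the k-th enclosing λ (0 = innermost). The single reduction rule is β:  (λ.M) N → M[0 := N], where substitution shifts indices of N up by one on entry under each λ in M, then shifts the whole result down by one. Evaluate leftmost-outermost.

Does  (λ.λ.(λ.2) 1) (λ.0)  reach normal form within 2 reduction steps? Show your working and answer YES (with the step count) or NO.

  start: (λ.λ.(λ.2) 1) (λ.0)
  →1  λ.(λ.λ.0) (λ.0)
  →2  λ.λ.0

Answer: YES — reaches normal form λ.λ.0 in 2 ≤ 2 steps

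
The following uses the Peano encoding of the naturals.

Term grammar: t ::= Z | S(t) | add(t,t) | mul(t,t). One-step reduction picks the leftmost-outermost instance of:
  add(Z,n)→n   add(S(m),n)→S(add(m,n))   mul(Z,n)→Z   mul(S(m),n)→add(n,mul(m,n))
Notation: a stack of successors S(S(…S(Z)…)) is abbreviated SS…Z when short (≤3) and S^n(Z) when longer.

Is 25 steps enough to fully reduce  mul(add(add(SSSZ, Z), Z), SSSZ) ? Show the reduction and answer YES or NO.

  start: mul(add(add(SSSZ, Z), Z), SSSZ)
  [1] mul(add(S(add(SSZ, Z)), Z), SSSZ)
  [2] mul(S(add(add(SSZ, Z), Z)), SSSZ)
  [3] add(SSSZ, mul(add(add(SSZ, Z), Z), SSSZ))
  [4] S(add(SSZ, mul(add(add(SSZ, Z), Z), SSSZ)))
  [5] S(S(add(SZ, mul(add(add(SSZ, Z), Z), SSSZ))))
  [6] S(S(S(add(Z, mul(add(add(SSZ, Z), Z), SSSZ)))))
  [7] S(S(S(mul(add(add(SSZ, Z), Z), SSSZ))))
  [8] S(S(S(mul(add(S(add(SZ, Z)), Z), SSSZ))))
  [9] S(S(S(mul(S(add(add(SZ, Z), Z)), SSSZ))))
  [10] S(S(S(add(SSSZ, mul(add(add(SZ, Z), Z), SSSZ)))))
  [11] S(S(S(S(add(SSZ, mul(add(add(SZ, Z), Z), SSSZ))))))
  [12] S(S(S(S(S(add(SZ, mul(add(add(SZ, Z), Z), SSSZ)))))))
  [13] S(S(S(S(S(S(add(Z, mul(add(add(SZ, Z), Z), SSSZ))))))))
  [14] S(S(S(S(S(S(mul(add(add(SZ, Z), Z), SSSZ)))))))
  [15] S(S(S(S(S(S(mul(add(S(add(Z, Z)), Z), SSSZ)))))))
  [16] S(S(S(S(S(S(mul(S(add(add(Z, Z), Z)), SSSZ)))))))
  [17] S(S(S(S(S(S(add(SSSZ, mul(add(add(Z, Z), Z), SSSZ))))))))
  [18] S(S(S(S(S(S(S(add(SSZ, mul(add(add(Z, Z), Z), SSSZ)))))))))
  [19] S(S(S(S(S(S(S(S(add(SZ, mul(add(add(Z, Z), Z), SSSZ))))))))))
  [20] S(S(S(S(S(S(S(S(S(add(Z, mul(add(add(Z, Z), Z), SSSZ)))))))))))
  [21] S(S(S(S(S(S(S(S(S(mul(add(add(Z, Z), Z), SSSZ))))))))))
  [22] S(S(S(S(S(S(S(S(S(mul(add(Z, Z), SSSZ))))))))))
  [23] S(S(S(S(S(S(S(S(S(mul(Z, SSSZ))))))))))
  [24] S^9(Z)

Answer: YES — reaches normal form S^9(Z) in 24 ≤ 25 steps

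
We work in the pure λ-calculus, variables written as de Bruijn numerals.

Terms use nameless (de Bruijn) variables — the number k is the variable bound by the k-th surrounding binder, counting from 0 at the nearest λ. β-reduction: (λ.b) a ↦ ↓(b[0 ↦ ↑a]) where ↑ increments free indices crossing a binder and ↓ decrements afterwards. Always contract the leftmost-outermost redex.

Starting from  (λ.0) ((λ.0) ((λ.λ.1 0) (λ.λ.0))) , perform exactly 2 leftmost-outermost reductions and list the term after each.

  start: (λ.0) ((λ.0) ((λ.λ.1 0) (λ.λ.0)))
  →1  (λ.0) ((λ.λ.1 0) (λ.λ.0))
  →2  (λ.λ.1 0) (λ.λ.0)

Answer: after 2 steps: (λ.λ.1 0) (λ.λ.0)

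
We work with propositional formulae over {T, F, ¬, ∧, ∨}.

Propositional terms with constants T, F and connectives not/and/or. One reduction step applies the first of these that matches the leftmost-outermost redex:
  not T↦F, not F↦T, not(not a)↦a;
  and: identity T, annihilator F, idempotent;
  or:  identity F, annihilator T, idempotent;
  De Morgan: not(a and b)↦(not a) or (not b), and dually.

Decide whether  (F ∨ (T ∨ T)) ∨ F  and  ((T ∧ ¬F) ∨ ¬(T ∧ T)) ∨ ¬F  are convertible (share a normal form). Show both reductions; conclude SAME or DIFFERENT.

Answer: SAME — A ⇓ T, B ⇓ T

Reduction:
Term A:
  start: (F ∨ (T ∨ T)) ∨ F
  step 1: F ∨ (T ∨ T)
  step 2: T ∨ T
  step 3: T

Term B:
  start: ((T ∧ ¬F) ∨ ¬(T ∧ T)) ∨ ¬F
  step 1: (¬F ∨ ¬(T ∧ T)) ∨ ¬F
  step 2: (T ∨ ¬(T ∧ T)) ∨ ¬F
  step 3: T ∨ ¬F
  step 4: T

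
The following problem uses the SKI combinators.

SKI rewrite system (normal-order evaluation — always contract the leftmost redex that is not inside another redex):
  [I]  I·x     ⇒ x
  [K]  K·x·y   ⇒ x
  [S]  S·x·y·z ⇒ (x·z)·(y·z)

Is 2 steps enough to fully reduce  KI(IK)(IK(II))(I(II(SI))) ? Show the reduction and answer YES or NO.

Answer: NO — after 2 steps the term is IK(II)(I(II(SI))), not yet normal

Reduction:
  start: KI(IK)(IK(II))(I(II(SI)))
  →1  I(IK(II))(I(II(SI)))
  →2  IK(II)(I(II(SI)))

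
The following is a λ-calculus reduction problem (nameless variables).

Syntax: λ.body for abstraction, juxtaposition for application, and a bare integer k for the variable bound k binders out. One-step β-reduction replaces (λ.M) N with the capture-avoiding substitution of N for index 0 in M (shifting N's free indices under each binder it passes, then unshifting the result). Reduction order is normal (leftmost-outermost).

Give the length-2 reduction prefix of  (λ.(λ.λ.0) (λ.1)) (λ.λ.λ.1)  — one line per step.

  start: (λ.(λ.λ.0) (λ.1)) (λ.λ.λ.1)
  →1  (λ.λ.0) (λ.λ.λ.λ.1)
  →2  λ.0

Answer: after 2 steps: λ.0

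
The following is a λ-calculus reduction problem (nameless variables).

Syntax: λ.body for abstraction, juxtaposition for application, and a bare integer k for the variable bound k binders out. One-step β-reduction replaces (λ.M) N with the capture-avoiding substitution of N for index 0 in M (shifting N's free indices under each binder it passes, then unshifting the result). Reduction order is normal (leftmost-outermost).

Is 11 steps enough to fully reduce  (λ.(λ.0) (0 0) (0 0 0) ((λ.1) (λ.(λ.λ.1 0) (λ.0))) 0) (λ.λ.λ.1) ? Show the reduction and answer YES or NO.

Answer: YES — reaches normal form λ.λ.λ.1 in 8 ≤ 11 steps

Derivation:
  start: (λ.(λ.0) (0 0) (0 0 0) ((λ.1) (λ.(λ.λ.1 0) (λ.0))) 0) (λ.λ.λ.1)
  [1] (λ.0) ((λ.λ.λ.1) (λ.λ.λ.1)) ((λ.λ.λ.1) (λ.λ.λ.1) (λ.λ.λ.1)) ((λ.λ.λ.λ.1) (λ.(λ.λ.1 0) (λ.0))) (λ.λ.λ.1)
  [2] (λ.λ.λ.1) (λ.λ.λ.1) ((λ.λ.λ.1) (λ.λ.λ.1) (λ.λ.λ.1)) ((λ.λ.λ.λ.1) (λ.(λ.λ.1 0) (λ.0))) (λ.λ.λ.1)
  [3] (λ.λ.1) ((λ.λ.λ.1) (λ.λ.λ.1) (λ.λ.λ.1)) ((λ.λ.λ.λ.1) (λ.(λ.λ.1 0) (λ.0))) (λ.λ.λ.1)
  [4] (λ.(λ.λ.λ.1) (λ.λ.λ.1) (λ.λ.λ.1)) ((λ.λ.λ.λ.1) (λ.(λ.λ.1 0) (λ.0))) (λ.λ.λ.1)
  [5] (λ.λ.λ.1) (λ.λ.λ.1) (λ.λ.λ.1) (λ.λ.λ.1)
  [6] (λ.λ.1) (λ.λ.λ.1) (λ.λ.λ.1)
  [7] (λ.λ.λ.λ.1) (λ.λ.λ.1)
  [8] λ.λ.λ.1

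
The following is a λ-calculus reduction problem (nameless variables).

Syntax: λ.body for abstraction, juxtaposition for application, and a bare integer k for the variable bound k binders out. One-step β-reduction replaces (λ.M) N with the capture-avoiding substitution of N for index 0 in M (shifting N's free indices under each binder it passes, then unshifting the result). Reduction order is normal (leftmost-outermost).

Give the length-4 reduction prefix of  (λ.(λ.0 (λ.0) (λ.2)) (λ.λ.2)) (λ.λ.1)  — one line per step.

Answer: after 4 steps: λ.λ.1

Reduction:
  start: (λ.(λ.0 (λ.0) (λ.2)) (λ.λ.2)) (λ.λ.1)
  step 1: (λ.0 (λ.0) (λ.λ.λ.1)) (λ.λ.λ.λ.1)
  step 2: (λ.λ.λ.λ.1) (λ.0) (λ.λ.λ.1)
  step 3: (λ.λ.λ.1) (λ.λ.λ.1)
  step 4: λ.λ.1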